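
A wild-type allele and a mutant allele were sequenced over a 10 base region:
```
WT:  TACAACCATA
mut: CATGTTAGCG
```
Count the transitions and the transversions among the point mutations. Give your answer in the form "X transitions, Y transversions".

Mismatches (1-based):
site 1: T→C (pyrimidine→pyrimidine, transition)
site 3: C→T (pyrimidine→pyrimidine, transition)
site 4: A→G (purine→purine, transition)
site 5: A→T (purine→pyrimidine, transversion)
site 6: C→T (pyrimidine→pyrimidine, transition)
site 7: C→A (pyrimidine→purine, transversion)
site 8: A→G (purine→purine, transition)
site 9: T→C (pyrimidine→pyrimidine, transition)
site 10: A→G (purine→purine, transition)

7 transitions, 2 transversions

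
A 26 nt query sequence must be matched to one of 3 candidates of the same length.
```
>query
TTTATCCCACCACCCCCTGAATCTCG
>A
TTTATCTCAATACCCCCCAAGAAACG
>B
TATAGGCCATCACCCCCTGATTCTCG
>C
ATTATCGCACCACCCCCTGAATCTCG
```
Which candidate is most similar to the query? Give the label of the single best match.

Hamming distances to query — A: 9; B: 5; C: 2.
Smallest is C with 2 mismatches.

C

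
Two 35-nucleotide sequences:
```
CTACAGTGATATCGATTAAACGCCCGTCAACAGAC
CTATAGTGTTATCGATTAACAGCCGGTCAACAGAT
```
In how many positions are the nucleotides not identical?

6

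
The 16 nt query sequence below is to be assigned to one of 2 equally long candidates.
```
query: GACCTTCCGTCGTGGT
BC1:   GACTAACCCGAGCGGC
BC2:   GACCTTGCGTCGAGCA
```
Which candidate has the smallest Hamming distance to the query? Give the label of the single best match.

BC1 differs at 8 sites; BC2 differs at 4 sites. The closest is BC2.

BC2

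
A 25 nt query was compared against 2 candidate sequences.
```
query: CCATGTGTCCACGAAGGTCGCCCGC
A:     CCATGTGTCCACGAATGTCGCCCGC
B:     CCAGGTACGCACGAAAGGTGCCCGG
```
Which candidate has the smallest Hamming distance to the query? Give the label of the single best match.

A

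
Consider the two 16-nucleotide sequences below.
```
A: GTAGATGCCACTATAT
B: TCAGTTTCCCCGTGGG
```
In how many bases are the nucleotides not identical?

The sequences differ at bases 1, 2, 5, 7, 10, 12, 13, 14, 15, 16 (1-based) — 10 in total.

10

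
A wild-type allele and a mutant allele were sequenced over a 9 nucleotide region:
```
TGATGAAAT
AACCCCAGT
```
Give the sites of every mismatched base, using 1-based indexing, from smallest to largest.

1, 2, 3, 4, 5, 6, 8

Differences at site 1 (T→A), site 2 (G→A), site 3 (A→C), site 4 (T→C), site 5 (G→C), site 6 (A→C), site 8 (A→G).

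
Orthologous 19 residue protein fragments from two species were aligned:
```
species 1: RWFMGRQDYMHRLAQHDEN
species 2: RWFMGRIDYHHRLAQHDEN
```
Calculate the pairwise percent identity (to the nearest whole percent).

Mismatches at positions 7, 10 (1-based): 2 of 19.
Identical positions: 17/19 = 89.47% → 89%.

89%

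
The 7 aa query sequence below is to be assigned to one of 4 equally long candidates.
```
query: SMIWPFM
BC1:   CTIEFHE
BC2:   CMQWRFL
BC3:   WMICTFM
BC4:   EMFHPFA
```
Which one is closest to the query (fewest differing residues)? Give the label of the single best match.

BC3

Hamming distances to query — BC1: 6; BC2: 4; BC3: 3; BC4: 4.
Smallest is BC3 with 3 mismatches.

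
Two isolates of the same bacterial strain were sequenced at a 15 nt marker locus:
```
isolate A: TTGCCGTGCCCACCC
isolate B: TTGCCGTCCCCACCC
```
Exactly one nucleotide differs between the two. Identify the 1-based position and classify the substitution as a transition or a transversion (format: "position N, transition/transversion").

position 8, transversion

Position 8 changes G→C. G is a purine and C is a pyrimidine, so this is a transversion.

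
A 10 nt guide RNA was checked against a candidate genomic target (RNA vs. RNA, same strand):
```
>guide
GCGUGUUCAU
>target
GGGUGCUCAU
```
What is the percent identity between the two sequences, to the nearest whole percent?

Mismatches at positions 2, 6 (1-based): 2 of 10.
Identical positions: 8/10 = 80% → 80%.

80%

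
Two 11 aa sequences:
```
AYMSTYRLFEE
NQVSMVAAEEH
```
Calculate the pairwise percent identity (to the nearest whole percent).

Mismatches at positions 1, 2, 3, 5, 6, 7, 8, 9, 11 (1-based): 9 of 11.
Identical positions: 2/11 = 18.18% → 18%.

18%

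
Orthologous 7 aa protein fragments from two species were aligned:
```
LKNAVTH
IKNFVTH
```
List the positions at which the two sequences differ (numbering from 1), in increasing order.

1, 4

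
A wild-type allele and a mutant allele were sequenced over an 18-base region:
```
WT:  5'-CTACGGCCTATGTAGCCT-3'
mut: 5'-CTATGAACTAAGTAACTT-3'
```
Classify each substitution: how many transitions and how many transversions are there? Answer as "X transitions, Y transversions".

Mismatches (1-based):
site 4: C→T (pyrimidine→pyrimidine, transition)
site 6: G→A (purine→purine, transition)
site 7: C→A (pyrimidine→purine, transversion)
site 11: T→A (pyrimidine→purine, transversion)
site 15: G→A (purine→purine, transition)
site 17: C→T (pyrimidine→pyrimidine, transition)

4 transitions, 2 transversions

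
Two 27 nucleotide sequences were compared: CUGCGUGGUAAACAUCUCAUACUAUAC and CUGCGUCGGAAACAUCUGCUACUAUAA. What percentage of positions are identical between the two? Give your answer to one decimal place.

Mismatches at positions 7, 9, 18, 19, 27 (1-based): 5 of 27.
Identical positions: 22/27 = 81.48% → 81.5%.

81.5%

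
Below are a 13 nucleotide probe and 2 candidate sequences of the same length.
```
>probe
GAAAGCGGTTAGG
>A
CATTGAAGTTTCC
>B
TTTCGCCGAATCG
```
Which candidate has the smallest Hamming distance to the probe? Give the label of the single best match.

A differs at 8 positions; B differs at 9 positions. The closest is A.

A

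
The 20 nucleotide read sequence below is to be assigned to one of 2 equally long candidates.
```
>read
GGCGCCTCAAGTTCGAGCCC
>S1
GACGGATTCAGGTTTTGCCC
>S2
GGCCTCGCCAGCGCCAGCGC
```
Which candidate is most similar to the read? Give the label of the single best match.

S2

Hamming distances to read — S1: 9; S2: 8.
Smallest is S2 with 8 mismatches.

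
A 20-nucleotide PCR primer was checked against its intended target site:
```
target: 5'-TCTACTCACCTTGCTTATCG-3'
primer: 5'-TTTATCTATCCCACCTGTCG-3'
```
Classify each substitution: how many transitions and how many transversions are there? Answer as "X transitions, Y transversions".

Mismatches (1-based):
position 2: C→T (pyrimidine→pyrimidine, transition)
position 5: C→T (pyrimidine→pyrimidine, transition)
position 6: T→C (pyrimidine→pyrimidine, transition)
position 7: C→T (pyrimidine→pyrimidine, transition)
position 9: C→T (pyrimidine→pyrimidine, transition)
position 11: T→C (pyrimidine→pyrimidine, transition)
position 12: T→C (pyrimidine→pyrimidine, transition)
position 13: G→A (purine→purine, transition)
position 15: T→C (pyrimidine→pyrimidine, transition)
position 17: A→G (purine→purine, transition)

10 transitions, 0 transversions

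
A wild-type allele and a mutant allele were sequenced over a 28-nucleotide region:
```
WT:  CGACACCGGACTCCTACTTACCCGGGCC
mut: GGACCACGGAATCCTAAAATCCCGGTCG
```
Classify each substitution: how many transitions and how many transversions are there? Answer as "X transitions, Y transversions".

0 transitions, 10 transversions

Mismatches (1-based):
site 1: C→G (pyrimidine→purine, transversion)
site 5: A→C (purine→pyrimidine, transversion)
site 6: C→A (pyrimidine→purine, transversion)
site 11: C→A (pyrimidine→purine, transversion)
site 17: C→A (pyrimidine→purine, transversion)
site 18: T→A (pyrimidine→purine, transversion)
site 19: T→A (pyrimidine→purine, transversion)
site 20: A→T (purine→pyrimidine, transversion)
site 26: G→T (purine→pyrimidine, transversion)
site 28: C→G (pyrimidine→purine, transversion)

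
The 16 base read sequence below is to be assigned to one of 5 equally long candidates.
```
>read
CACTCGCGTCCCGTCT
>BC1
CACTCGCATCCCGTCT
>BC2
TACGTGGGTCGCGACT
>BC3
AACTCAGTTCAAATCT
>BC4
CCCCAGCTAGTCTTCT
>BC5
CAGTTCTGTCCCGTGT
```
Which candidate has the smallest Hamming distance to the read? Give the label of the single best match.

BC1 differs at 1 base; BC2 differs at 6 bases; BC3 differs at 7 bases; BC4 differs at 8 bases; BC5 differs at 5 bases. The closest is BC1.

BC1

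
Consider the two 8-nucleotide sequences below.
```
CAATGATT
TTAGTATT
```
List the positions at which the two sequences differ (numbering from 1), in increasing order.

Differences at position 1 (C→T), position 2 (A→T), position 4 (T→G), position 5 (G→T).

1, 2, 4, 5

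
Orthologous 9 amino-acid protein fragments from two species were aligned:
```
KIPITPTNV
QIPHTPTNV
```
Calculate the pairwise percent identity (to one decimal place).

77.8%

Mismatches at positions 1, 4 (1-based): 2 of 9.
Identical positions: 7/9 = 77.78% → 77.8%.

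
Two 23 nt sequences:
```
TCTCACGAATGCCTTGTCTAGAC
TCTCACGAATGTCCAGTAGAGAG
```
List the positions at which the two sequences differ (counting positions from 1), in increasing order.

12, 14, 15, 18, 19, 23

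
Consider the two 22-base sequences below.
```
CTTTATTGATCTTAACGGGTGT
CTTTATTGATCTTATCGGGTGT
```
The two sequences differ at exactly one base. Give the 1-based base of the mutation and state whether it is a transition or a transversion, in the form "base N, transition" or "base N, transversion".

The sequences differ only at base 15: A→T (purine→pyrimidine), a transversion.

base 15, transversion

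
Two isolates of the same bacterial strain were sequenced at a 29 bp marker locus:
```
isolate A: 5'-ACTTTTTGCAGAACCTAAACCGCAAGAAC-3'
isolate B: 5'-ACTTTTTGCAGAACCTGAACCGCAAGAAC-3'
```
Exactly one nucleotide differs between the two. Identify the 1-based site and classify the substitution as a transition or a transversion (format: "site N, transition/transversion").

The sequences differ only at site 17: A→G (purine→purine), a transition.

site 17, transition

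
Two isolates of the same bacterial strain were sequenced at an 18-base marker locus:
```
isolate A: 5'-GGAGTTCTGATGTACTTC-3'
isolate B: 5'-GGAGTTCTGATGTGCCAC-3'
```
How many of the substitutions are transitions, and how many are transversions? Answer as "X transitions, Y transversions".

2 transitions, 1 transversion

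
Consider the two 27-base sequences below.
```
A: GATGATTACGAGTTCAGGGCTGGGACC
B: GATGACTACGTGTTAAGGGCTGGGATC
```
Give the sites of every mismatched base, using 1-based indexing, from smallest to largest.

6, 11, 15, 26

Differences at site 6 (T→C), site 11 (A→T), site 15 (C→A), site 26 (C→T).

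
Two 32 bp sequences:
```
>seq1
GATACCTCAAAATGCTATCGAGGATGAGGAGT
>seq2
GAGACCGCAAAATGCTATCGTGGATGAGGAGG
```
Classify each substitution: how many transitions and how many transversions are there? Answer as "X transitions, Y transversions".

0 transitions, 4 transversions

Transitions (purine↔purine or pyrimidine↔pyrimidine): none.
Transversions (purine↔pyrimidine): 3 T→G, 7 T→G, 21 A→T, 32 T→G.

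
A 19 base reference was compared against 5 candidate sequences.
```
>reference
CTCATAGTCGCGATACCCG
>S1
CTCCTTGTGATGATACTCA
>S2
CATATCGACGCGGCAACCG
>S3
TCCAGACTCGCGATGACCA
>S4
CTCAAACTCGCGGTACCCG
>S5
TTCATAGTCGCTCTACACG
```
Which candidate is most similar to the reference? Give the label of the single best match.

S4

S1 differs at 7 positions; S2 differs at 7 positions; S3 differs at 7 positions; S4 differs at 3 positions; S5 differs at 4 positions. The closest is S4.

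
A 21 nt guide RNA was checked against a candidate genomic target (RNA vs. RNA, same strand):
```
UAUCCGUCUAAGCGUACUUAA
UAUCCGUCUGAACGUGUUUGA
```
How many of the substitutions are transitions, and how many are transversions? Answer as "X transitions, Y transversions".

5 transitions, 0 transversions

Mismatches (1-based):
site 10: A→G (purine→purine, transition)
site 12: G→A (purine→purine, transition)
site 16: A→G (purine→purine, transition)
site 17: C→U (pyrimidine→pyrimidine, transition)
site 20: A→G (purine→purine, transition)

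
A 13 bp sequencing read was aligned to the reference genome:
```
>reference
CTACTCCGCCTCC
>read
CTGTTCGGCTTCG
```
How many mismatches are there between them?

5

Mismatches (1-based): site 3: A→G; site 4: C→T; site 7: C→G; site 10: C→T; site 13: C→G.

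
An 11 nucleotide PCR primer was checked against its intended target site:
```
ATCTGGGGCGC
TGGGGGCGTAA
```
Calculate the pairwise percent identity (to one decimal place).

8 positions differ (1, 2, 3, 4, 7, 9, 10, 11), so 3 of 11 match: 3/11 = 27.27%.

27.3%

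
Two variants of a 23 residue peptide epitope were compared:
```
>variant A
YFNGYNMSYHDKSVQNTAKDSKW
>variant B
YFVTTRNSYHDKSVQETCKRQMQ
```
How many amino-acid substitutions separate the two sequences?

Comparing position by position, 11 positions differ: 3 (N/V), 4 (G/T), 5 (Y/T), 6 (N/R), 7 (M/N), 16 (N/E), 18 (A/C), 20 (D/R), 21 (S/Q), 22 (K/M), 23 (W/Q).

11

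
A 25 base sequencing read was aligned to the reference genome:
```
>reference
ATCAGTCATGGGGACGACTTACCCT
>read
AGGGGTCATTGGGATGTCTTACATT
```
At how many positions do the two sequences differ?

8

The sequences differ at positions 2, 3, 4, 10, 15, 17, 23, 24 (1-based) — 8 in total.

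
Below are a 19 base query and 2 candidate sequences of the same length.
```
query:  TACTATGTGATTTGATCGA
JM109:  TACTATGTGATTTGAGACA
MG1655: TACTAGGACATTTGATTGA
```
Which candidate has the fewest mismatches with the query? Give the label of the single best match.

Hamming distances to query — JM109: 3; MG1655: 4.
Smallest is JM109 with 3 mismatches.

JM109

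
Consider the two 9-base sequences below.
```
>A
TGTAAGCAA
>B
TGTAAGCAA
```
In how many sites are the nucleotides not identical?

0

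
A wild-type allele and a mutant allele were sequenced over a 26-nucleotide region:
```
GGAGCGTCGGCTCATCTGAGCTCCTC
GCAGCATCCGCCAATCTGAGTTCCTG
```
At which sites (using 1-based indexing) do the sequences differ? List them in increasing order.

Scanning 1-based: 2: G/C; 6: G/A; 9: G/C; 12: T/C; 13: C/A; 21: C/T; 26: C/G.

2, 6, 9, 12, 13, 21, 26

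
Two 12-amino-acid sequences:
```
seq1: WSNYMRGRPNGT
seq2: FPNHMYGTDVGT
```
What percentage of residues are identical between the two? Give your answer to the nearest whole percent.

7 positions differ (1, 2, 4, 6, 8, 9, 10), so 5 of 12 match: 5/12 = 41.67%.

42%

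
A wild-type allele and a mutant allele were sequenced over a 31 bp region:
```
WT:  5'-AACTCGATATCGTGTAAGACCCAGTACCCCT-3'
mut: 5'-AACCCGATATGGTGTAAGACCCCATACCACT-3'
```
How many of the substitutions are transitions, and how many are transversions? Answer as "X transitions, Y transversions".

Transitions (purine↔purine or pyrimidine↔pyrimidine): 4 T→C, 24 G→A.
Transversions (purine↔pyrimidine): 11 C→G, 23 A→C, 29 C→A.

2 transitions, 3 transversions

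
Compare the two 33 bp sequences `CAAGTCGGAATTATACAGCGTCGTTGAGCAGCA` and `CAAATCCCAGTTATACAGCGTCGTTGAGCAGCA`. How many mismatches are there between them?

4

Mismatches (1-based): base 4: G→A; base 7: G→C; base 8: G→C; base 10: A→G.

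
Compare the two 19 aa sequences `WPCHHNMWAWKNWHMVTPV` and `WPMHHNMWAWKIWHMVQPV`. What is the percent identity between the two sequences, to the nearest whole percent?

3 positions differ (3, 12, 17), so 16 of 19 match: 16/19 = 84.21%.

84%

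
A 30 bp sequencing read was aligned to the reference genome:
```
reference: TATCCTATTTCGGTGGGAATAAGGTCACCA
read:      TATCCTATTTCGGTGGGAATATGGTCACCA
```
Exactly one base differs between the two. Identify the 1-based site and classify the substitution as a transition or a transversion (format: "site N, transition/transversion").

The sequences differ only at site 22: A→T (purine→pyrimidine), a transversion.

site 22, transversion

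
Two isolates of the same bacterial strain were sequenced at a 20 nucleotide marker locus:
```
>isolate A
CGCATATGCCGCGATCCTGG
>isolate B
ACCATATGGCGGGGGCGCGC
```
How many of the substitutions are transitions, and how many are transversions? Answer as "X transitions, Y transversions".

Mismatches (1-based):
position 1: C→A (pyrimidine→purine, transversion)
position 2: G→C (purine→pyrimidine, transversion)
position 9: C→G (pyrimidine→purine, transversion)
position 12: C→G (pyrimidine→purine, transversion)
position 14: A→G (purine→purine, transition)
position 15: T→G (pyrimidine→purine, transversion)
position 17: C→G (pyrimidine→purine, transversion)
position 18: T→C (pyrimidine→pyrimidine, transition)
position 20: G→C (purine→pyrimidine, transversion)

2 transitions, 7 transversions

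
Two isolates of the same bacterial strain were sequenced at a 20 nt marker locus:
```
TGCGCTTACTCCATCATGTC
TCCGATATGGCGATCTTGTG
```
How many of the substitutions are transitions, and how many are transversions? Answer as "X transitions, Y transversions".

0 transitions, 9 transversions

Mismatches (1-based):
base 2: G→C (purine→pyrimidine, transversion)
base 5: C→A (pyrimidine→purine, transversion)
base 7: T→A (pyrimidine→purine, transversion)
base 8: A→T (purine→pyrimidine, transversion)
base 9: C→G (pyrimidine→purine, transversion)
base 10: T→G (pyrimidine→purine, transversion)
base 12: C→G (pyrimidine→purine, transversion)
base 16: A→T (purine→pyrimidine, transversion)
base 20: C→G (pyrimidine→purine, transversion)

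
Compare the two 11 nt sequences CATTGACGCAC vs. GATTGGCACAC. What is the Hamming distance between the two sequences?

3

Mismatches (1-based): position 1: C→G; position 6: A→G; position 8: G→A.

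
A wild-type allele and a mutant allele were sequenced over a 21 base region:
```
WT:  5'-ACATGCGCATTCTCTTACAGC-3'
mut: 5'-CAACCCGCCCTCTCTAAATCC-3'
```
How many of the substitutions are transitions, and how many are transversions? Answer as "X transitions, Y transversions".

2 transitions, 8 transversions

Mismatches (1-based):
site 1: A→C (purine→pyrimidine, transversion)
site 2: C→A (pyrimidine→purine, transversion)
site 4: T→C (pyrimidine→pyrimidine, transition)
site 5: G→C (purine→pyrimidine, transversion)
site 9: A→C (purine→pyrimidine, transversion)
site 10: T→C (pyrimidine→pyrimidine, transition)
site 16: T→A (pyrimidine→purine, transversion)
site 18: C→A (pyrimidine→purine, transversion)
site 19: A→T (purine→pyrimidine, transversion)
site 20: G→C (purine→pyrimidine, transversion)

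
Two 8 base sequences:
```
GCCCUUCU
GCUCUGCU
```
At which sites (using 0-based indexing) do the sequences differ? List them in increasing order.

2, 5

Scanning 0-based: 2: C/U; 5: U/G.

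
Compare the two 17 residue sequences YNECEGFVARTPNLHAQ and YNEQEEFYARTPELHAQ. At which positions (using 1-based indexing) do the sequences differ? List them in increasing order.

Differences at position 4 (C→Q), position 6 (G→E), position 8 (V→Y), position 13 (N→E).

4, 6, 8, 13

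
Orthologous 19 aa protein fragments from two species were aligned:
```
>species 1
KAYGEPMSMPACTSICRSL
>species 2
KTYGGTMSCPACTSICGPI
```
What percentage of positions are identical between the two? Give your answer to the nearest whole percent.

63%

7 positions differ (2, 5, 6, 9, 17, 18, 19), so 12 of 19 match: 12/19 = 63.16%.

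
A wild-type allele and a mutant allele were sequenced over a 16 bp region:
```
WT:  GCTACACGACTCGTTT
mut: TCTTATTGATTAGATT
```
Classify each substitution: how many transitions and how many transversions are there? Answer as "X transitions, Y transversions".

Mismatches (1-based):
position 1: G→T (purine→pyrimidine, transversion)
position 4: A→T (purine→pyrimidine, transversion)
position 5: C→A (pyrimidine→purine, transversion)
position 6: A→T (purine→pyrimidine, transversion)
position 7: C→T (pyrimidine→pyrimidine, transition)
position 10: C→T (pyrimidine→pyrimidine, transition)
position 12: C→A (pyrimidine→purine, transversion)
position 14: T→A (pyrimidine→purine, transversion)

2 transitions, 6 transversions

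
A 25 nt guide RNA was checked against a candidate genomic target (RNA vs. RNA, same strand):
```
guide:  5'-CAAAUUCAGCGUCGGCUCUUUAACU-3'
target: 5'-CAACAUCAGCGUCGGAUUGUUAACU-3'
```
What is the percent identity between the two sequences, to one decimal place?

5 positions differ (4, 5, 16, 18, 19), so 20 of 25 match: 20/25 = 80%.

80.0%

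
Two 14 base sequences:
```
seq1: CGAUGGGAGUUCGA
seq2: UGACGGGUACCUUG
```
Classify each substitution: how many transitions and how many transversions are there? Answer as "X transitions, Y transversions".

Transitions (purine↔purine or pyrimidine↔pyrimidine): 1 C→U, 4 U→C, 9 G→A, 10 U→C, 11 U→C, 12 C→U, 14 A→G.
Transversions (purine↔pyrimidine): 8 A→U, 13 G→U.

7 transitions, 2 transversions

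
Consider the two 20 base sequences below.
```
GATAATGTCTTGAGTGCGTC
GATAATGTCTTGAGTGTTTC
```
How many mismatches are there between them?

Mismatches (1-based): position 17: C→T; position 18: G→T.

2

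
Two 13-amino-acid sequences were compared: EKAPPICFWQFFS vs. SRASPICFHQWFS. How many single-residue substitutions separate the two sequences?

The sequences differ at positions 1, 2, 4, 9, 11 (1-based) — 5 in total.

5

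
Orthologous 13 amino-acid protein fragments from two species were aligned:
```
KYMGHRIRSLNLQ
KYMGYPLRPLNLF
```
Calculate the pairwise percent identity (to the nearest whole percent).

62%

Mismatches at positions 5, 6, 7, 9, 13 (1-based): 5 of 13.
Identical positions: 8/13 = 61.54% → 62%.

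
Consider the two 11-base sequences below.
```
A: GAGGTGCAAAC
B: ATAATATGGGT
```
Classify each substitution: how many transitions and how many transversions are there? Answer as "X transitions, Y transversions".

Mismatches (1-based):
base 1: G→A (purine→purine, transition)
base 2: A→T (purine→pyrimidine, transversion)
base 3: G→A (purine→purine, transition)
base 4: G→A (purine→purine, transition)
base 6: G→A (purine→purine, transition)
base 7: C→T (pyrimidine→pyrimidine, transition)
base 8: A→G (purine→purine, transition)
base 9: A→G (purine→purine, transition)
base 10: A→G (purine→purine, transition)
base 11: C→T (pyrimidine→pyrimidine, transition)

9 transitions, 1 transversion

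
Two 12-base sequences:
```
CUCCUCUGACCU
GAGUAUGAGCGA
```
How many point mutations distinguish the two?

11

Comparing position by position, 11 bases differ: 1 (C/G), 2 (U/A), 3 (C/G), 4 (C/U), 5 (U/A), 6 (C/U), 7 (U/G), 8 (G/A), 9 (A/G), 11 (C/G), 12 (U/A).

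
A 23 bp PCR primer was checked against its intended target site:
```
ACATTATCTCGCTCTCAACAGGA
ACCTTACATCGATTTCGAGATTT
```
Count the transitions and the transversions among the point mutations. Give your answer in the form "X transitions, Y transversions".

3 transitions, 7 transversions

Transitions (purine↔purine or pyrimidine↔pyrimidine): 7 T→C, 14 C→T, 17 A→G.
Transversions (purine↔pyrimidine): 3 A→C, 8 C→A, 12 C→A, 19 C→G, 21 G→T, 22 G→T, 23 A→T.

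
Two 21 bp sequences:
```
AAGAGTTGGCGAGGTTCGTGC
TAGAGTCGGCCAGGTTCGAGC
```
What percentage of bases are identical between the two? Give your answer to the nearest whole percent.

81%

Mismatches at positions 1, 7, 11, 19 (1-based): 4 of 21.
Identical positions: 17/21 = 80.95% → 81%.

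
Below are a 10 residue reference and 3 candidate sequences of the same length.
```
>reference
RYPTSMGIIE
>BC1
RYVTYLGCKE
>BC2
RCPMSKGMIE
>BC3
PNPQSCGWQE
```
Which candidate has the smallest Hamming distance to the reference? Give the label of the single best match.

Hamming distances to reference — BC1: 5; BC2: 4; BC3: 6.
Smallest is BC2 with 4 mismatches.

BC2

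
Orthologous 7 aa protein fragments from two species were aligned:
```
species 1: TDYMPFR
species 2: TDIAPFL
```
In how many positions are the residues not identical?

3

Comparing position by position, 3 positions differ: 3 (Y/I), 4 (M/A), 7 (R/L).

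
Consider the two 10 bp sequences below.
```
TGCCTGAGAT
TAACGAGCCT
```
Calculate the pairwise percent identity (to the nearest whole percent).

Mismatches at positions 2, 3, 5, 6, 7, 8, 9 (1-based): 7 of 10.
Identical positions: 3/10 = 30% → 30%.

30%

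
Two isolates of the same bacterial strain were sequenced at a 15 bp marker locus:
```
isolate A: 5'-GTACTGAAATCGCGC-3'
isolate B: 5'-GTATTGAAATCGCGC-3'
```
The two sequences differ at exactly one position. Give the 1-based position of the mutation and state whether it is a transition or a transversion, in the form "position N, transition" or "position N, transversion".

position 4, transition

The sequences differ only at position 4: C→T (pyrimidine→pyrimidine), a transition.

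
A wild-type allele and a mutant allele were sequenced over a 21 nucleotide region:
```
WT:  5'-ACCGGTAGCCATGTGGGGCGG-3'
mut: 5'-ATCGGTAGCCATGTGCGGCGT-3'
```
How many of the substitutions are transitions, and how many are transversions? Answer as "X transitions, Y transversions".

Transitions (purine↔purine or pyrimidine↔pyrimidine): 2 C→T.
Transversions (purine↔pyrimidine): 16 G→C, 21 G→T.

1 transition, 2 transversions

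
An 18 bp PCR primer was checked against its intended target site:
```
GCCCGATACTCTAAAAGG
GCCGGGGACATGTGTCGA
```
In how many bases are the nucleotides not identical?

Comparing position by position, 11 bases differ: 4 (C/G), 6 (A/G), 7 (T/G), 10 (T/A), 11 (C/T), 12 (T/G), 13 (A/T), 14 (A/G), 15 (A/T), 16 (A/C), 18 (G/A).

11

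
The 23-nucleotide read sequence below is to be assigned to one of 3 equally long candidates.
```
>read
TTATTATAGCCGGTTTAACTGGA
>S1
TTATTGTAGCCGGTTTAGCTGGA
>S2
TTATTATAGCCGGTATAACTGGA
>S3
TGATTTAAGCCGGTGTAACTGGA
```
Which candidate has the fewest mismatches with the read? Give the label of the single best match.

S1 differs at 2 bases; S2 differs at 1 base; S3 differs at 4 bases. The closest is S2.

S2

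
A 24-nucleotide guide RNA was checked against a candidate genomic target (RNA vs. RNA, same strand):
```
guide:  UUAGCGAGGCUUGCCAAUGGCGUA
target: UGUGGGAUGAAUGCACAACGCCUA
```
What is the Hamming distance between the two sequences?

11

Comparing position by position, 11 sites differ: 2 (U/G), 3 (A/U), 5 (C/G), 8 (G/U), 10 (C/A), 11 (U/A), 15 (C/A), 16 (A/C), 18 (U/A), 19 (G/C), 22 (G/C).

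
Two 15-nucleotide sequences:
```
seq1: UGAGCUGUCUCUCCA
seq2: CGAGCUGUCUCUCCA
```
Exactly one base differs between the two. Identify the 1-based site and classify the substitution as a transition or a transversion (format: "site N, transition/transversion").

The sequences differ only at site 1: U→C (pyrimidine→pyrimidine), a transition.

site 1, transition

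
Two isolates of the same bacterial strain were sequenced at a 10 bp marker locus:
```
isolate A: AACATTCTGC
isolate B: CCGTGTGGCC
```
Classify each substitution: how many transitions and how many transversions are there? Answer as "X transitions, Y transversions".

0 transitions, 8 transversions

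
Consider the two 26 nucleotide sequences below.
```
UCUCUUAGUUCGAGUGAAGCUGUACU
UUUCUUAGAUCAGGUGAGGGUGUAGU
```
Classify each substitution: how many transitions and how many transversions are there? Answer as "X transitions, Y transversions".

4 transitions, 3 transversions

Mismatches (1-based):
position 2: C→U (pyrimidine→pyrimidine, transition)
position 9: U→A (pyrimidine→purine, transversion)
position 12: G→A (purine→purine, transition)
position 13: A→G (purine→purine, transition)
position 18: A→G (purine→purine, transition)
position 20: C→G (pyrimidine→purine, transversion)
position 25: C→G (pyrimidine→purine, transversion)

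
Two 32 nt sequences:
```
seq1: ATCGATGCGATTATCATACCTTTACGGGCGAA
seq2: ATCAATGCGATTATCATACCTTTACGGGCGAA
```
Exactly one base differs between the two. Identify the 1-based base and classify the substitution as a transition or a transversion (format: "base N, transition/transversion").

base 4, transition

The sequences differ only at base 4: G→A (purine→purine), a transition.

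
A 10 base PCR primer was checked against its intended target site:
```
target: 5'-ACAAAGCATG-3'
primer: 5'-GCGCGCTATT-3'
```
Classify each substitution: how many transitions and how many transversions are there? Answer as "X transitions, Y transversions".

Transitions (purine↔purine or pyrimidine↔pyrimidine): 1 A→G, 3 A→G, 5 A→G, 7 C→T.
Transversions (purine↔pyrimidine): 4 A→C, 6 G→C, 10 G→T.

4 transitions, 3 transversions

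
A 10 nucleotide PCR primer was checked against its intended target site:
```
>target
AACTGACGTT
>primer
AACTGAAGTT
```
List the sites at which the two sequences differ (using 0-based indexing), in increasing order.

Differences at site 6 (C→A).

6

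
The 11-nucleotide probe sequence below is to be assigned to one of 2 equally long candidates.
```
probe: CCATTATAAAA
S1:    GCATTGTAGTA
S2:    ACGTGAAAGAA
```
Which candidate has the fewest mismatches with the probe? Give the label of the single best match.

S1

Hamming distances to probe — S1: 4; S2: 5.
Smallest is S1 with 4 mismatches.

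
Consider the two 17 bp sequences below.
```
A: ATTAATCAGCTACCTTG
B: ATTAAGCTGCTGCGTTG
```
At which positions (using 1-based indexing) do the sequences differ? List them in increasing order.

6, 8, 12, 14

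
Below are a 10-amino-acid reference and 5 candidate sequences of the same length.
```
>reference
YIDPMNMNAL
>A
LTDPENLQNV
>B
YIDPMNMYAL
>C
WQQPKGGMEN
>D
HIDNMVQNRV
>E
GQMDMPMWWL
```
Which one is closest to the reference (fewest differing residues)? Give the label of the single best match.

A differs at 7 residues; B differs at 1 residue; C differs at 9 residues; D differs at 6 residues; E differs at 7 residues. The closest is B.

B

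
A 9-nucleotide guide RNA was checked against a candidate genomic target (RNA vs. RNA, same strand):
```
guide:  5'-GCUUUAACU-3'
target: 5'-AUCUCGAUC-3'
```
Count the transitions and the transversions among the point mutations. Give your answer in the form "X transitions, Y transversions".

7 transitions, 0 transversions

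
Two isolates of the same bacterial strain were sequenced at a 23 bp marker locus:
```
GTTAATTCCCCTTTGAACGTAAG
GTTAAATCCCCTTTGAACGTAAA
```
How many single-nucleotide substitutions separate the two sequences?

The sequences differ at bases 6, 23 (1-based) — 2 in total.

2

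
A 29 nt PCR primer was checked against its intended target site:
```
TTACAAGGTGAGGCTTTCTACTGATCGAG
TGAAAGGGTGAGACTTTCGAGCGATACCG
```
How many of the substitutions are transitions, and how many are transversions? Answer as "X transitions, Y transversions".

Mismatches (1-based):
base 2: T→G (pyrimidine→purine, transversion)
base 4: C→A (pyrimidine→purine, transversion)
base 6: A→G (purine→purine, transition)
base 13: G→A (purine→purine, transition)
base 19: T→G (pyrimidine→purine, transversion)
base 21: C→G (pyrimidine→purine, transversion)
base 22: T→C (pyrimidine→pyrimidine, transition)
base 26: C→A (pyrimidine→purine, transversion)
base 27: G→C (purine→pyrimidine, transversion)
base 28: A→C (purine→pyrimidine, transversion)

3 transitions, 7 transversions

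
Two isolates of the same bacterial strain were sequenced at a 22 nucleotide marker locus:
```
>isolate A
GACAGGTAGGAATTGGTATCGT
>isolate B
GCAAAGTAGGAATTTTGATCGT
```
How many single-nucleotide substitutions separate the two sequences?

6

The sequences differ at bases 2, 3, 5, 15, 16, 17 (1-based) — 6 in total.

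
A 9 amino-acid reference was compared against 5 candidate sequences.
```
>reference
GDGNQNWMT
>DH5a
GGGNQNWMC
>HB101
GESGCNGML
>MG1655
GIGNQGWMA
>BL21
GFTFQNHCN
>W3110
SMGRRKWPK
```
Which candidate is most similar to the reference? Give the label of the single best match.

DH5a

Hamming distances to reference — DH5a: 2; HB101: 6; MG1655: 3; BL21: 6; W3110: 7.
Smallest is DH5a with 2 mismatches.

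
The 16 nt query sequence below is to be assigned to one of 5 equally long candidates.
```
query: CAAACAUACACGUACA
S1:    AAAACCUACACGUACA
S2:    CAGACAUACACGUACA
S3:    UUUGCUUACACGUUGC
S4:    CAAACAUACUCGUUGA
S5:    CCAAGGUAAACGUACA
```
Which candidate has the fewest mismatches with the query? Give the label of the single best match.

S1 differs at 2 sites; S2 differs at 1 site; S3 differs at 8 sites; S4 differs at 3 sites; S5 differs at 4 sites. The closest is S2.

S2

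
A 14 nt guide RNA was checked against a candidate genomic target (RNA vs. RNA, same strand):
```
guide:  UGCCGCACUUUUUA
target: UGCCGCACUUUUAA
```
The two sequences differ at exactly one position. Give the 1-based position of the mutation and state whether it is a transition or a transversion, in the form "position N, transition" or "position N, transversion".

The sequences differ only at position 13: U→A (pyrimidine→purine), a transversion.

position 13, transversion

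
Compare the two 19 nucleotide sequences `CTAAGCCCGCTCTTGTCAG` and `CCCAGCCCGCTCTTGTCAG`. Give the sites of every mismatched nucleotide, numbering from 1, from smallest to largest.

2, 3

Scanning 1-based: 2: T/C; 3: A/C.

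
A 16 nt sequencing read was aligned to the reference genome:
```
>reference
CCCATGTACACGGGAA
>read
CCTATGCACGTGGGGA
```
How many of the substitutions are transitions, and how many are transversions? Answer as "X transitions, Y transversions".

Transitions (purine↔purine or pyrimidine↔pyrimidine): 3 C→T, 7 T→C, 10 A→G, 11 C→T, 15 A→G.
Transversions (purine↔pyrimidine): none.

5 transitions, 0 transversions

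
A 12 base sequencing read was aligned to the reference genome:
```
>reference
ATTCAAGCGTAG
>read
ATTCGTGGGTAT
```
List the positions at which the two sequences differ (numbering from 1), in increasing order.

Scanning 1-based: 5: A/G; 6: A/T; 8: C/G; 12: G/T.

5, 6, 8, 12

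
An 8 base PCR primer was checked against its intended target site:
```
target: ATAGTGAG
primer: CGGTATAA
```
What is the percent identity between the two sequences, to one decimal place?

12.5%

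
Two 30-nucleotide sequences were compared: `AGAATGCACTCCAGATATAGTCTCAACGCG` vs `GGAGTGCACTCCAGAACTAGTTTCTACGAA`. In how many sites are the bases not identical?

8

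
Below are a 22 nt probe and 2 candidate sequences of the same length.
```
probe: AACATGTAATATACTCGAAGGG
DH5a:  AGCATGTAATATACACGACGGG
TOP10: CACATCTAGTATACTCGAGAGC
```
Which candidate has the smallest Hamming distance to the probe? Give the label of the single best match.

DH5a

DH5a differs at 3 sites; TOP10 differs at 6 sites. The closest is DH5a.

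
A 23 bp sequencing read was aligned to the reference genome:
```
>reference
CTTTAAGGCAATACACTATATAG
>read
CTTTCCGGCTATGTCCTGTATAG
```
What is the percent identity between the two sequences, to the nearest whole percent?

7 positions differ (5, 6, 10, 13, 14, 15, 18), so 16 of 23 match: 16/23 = 69.57%.

70%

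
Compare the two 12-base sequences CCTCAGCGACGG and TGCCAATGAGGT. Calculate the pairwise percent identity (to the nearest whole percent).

Mismatches at positions 1, 2, 3, 6, 7, 10, 12 (1-based): 7 of 12.
Identical positions: 5/12 = 41.67% → 42%.

42%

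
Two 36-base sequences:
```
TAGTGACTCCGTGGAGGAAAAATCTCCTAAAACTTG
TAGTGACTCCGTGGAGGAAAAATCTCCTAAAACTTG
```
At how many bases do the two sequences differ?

0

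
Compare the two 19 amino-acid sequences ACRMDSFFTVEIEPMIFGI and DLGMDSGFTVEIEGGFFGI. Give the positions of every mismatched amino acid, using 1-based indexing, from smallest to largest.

1, 2, 3, 7, 14, 15, 16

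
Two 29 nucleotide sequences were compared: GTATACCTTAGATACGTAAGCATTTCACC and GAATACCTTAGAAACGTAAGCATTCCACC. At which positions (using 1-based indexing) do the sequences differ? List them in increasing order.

2, 13, 25

Differences at position 2 (T→A), position 13 (T→A), position 25 (T→C).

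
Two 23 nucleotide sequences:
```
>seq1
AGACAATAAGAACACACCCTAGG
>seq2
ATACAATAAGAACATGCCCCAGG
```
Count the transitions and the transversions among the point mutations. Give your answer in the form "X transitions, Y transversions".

3 transitions, 1 transversion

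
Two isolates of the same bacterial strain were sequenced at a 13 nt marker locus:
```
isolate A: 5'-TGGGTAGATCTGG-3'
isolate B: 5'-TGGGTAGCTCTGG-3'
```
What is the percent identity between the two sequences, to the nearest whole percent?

Mismatch at position 8 (1-based): 1 of 13.
Identical positions: 12/13 = 92.31% → 92%.

92%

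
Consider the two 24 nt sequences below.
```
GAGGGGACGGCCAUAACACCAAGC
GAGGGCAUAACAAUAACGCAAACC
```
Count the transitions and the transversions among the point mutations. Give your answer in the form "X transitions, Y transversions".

Mismatches (1-based):
site 6: G→C (purine→pyrimidine, transversion)
site 8: C→U (pyrimidine→pyrimidine, transition)
site 9: G→A (purine→purine, transition)
site 10: G→A (purine→purine, transition)
site 12: C→A (pyrimidine→purine, transversion)
site 18: A→G (purine→purine, transition)
site 20: C→A (pyrimidine→purine, transversion)
site 23: G→C (purine→pyrimidine, transversion)

4 transitions, 4 transversions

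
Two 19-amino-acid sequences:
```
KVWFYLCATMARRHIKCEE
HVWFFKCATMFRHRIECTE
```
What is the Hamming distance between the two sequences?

Comparing position by position, 8 positions differ: 1 (K/H), 5 (Y/F), 6 (L/K), 11 (A/F), 13 (R/H), 14 (H/R), 16 (K/E), 18 (E/T).

8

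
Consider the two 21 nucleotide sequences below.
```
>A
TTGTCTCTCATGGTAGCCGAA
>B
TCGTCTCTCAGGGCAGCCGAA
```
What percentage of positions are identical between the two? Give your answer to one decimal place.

85.7%

Mismatches at positions 2, 11, 14 (1-based): 3 of 21.
Identical positions: 18/21 = 85.71% → 85.7%.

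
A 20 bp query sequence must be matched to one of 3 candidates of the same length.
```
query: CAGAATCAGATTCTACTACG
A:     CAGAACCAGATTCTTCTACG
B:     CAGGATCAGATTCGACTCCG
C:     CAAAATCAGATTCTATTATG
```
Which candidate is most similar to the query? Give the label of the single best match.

A

A differs at 2 sites; B differs at 3 sites; C differs at 3 sites. The closest is A.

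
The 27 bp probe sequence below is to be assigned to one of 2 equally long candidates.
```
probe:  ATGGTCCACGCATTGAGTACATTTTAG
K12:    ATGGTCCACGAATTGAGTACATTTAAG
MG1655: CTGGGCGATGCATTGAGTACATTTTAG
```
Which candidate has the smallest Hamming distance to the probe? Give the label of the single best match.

K12

K12 differs at 2 bases; MG1655 differs at 4 bases. The closest is K12.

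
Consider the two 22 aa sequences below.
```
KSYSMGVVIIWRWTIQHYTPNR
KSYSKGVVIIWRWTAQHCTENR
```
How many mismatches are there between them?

4

Comparing position by position, 4 positions differ: 5 (M/K), 15 (I/A), 18 (Y/C), 20 (P/E).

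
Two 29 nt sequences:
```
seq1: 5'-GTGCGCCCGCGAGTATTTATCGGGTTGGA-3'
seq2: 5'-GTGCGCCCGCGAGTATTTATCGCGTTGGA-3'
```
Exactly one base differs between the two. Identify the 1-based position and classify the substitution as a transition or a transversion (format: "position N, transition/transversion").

Position 23 changes G→C. G is a purine and C is a pyrimidine, so this is a transversion.

position 23, transversion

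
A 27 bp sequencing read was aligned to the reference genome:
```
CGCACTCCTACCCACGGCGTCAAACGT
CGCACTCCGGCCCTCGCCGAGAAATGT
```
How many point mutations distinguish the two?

7

Mismatches (1-based): base 9: T→G; base 10: A→G; base 14: A→T; base 17: G→C; base 20: T→A; base 21: C→G; base 25: C→T.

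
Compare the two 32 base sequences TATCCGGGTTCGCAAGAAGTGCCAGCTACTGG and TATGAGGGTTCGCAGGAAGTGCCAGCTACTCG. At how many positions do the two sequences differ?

4

The sequences differ at positions 4, 5, 15, 31 (1-based) — 4 in total.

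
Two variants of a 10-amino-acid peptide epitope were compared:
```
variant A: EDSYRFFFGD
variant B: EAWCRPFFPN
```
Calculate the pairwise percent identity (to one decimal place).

40.0%

Mismatches at positions 2, 3, 4, 6, 9, 10 (1-based): 6 of 10.
Identical positions: 4/10 = 40% → 40.0%.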